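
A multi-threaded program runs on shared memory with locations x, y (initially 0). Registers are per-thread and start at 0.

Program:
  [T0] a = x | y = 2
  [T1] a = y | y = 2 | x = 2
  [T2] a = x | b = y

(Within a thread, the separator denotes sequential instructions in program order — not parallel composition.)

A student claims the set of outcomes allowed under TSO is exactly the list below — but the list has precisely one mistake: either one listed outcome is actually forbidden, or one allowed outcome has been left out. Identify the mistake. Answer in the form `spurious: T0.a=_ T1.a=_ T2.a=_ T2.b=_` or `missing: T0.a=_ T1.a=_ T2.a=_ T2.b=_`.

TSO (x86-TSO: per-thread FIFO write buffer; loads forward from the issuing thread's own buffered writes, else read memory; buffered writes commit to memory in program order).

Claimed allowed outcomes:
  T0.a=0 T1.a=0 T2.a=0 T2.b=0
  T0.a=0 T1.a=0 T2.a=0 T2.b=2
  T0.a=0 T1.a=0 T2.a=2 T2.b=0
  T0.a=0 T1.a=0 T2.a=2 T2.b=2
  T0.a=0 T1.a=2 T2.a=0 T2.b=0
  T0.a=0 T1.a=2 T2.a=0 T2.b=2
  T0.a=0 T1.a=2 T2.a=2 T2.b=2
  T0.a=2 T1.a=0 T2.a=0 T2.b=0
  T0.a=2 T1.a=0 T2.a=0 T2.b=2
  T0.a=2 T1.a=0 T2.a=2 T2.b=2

spurious: T0.a=0 T1.a=0 T2.a=2 T2.b=0

outcome vector order: (T0.a,T1.a,T2.a,T2.b)
TSO (9): 0000; 0002; 0022; 0200; 0202; 0222; 2000; 2002; 2022
claimed∖TSO = {0020}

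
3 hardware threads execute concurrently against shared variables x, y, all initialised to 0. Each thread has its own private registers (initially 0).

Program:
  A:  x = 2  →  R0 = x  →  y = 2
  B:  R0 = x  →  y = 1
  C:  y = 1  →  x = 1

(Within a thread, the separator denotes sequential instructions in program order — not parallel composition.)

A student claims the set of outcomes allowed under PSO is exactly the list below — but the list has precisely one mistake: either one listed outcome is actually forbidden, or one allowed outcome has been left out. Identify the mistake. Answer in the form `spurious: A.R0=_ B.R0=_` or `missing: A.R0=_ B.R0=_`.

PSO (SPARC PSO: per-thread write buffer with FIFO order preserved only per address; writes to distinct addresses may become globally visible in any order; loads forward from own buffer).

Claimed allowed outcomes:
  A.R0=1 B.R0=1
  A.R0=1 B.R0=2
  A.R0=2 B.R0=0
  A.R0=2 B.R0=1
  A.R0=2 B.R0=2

missing: A.R0=1 B.R0=0

outcome vector order: (A.R0,B.R0)
PSO (6): 10; 11; 12; 20; 21; 22
PSO∖claimed = {10}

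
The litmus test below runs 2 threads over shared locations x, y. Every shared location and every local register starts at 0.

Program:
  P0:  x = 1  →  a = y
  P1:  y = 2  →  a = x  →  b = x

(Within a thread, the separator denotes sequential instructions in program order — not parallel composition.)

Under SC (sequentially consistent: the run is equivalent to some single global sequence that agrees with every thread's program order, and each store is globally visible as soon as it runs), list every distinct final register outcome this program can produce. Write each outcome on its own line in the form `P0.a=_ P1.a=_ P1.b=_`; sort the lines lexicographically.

P0.a=0 P1.a=1 P1.b=1
P0.a=2 P1.a=0 P1.b=0
P0.a=2 P1.a=0 P1.b=1
P0.a=2 P1.a=1 P1.b=1

outcome vector order: (P0.a,P1.a,P1.b)
|SC outcomes| = 4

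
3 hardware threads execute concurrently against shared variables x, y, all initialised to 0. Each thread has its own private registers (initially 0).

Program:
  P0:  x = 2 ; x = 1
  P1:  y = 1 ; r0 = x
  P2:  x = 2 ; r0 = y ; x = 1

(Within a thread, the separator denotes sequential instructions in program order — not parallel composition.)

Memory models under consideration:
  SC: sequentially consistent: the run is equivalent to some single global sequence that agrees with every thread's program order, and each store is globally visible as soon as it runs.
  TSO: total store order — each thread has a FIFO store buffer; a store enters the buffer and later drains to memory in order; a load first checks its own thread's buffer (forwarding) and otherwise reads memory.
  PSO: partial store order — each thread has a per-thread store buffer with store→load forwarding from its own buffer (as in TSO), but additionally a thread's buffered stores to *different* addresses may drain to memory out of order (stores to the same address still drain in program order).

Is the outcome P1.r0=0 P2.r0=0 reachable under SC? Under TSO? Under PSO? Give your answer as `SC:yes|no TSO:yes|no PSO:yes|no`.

outcome vector order: (P1.r0,P2.r0)
SC (5): 0/1, 1/0, 1/1, 2/0, 2/1
TSO (6): 0/0, 0/1, 1/0, 1/1, 2/0, 2/1
PSO (6): 0/0, 0/1, 1/0, 1/1, 2/0, 2/1
target 0/0 ∈ {TSO,PSO}

SC:no TSO:yes PSO:yes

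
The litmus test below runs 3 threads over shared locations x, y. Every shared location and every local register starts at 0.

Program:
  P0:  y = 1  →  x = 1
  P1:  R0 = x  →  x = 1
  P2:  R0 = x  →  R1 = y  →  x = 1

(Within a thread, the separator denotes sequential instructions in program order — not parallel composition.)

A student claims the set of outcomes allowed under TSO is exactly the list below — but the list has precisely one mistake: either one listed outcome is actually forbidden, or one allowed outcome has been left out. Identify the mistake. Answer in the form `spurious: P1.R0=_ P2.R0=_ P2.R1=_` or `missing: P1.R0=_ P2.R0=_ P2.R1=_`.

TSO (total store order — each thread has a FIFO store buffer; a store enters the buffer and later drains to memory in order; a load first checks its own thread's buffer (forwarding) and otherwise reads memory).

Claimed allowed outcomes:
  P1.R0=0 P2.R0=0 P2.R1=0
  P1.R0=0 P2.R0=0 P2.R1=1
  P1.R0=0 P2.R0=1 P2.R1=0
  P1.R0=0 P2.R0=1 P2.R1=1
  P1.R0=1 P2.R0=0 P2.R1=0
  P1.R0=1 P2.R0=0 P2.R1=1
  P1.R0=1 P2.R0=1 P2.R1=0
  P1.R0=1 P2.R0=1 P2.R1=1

spurious: P1.R0=1 P2.R0=1 P2.R1=0

outcome vector order: (P1.R0,P2.R0,P2.R1)
[TSO] allowed = {0/0/0 0/0/1 0/1/0 0/1/1 1/0/0 1/0/1 1/1/1}
claimed∖TSO = {1/1/0}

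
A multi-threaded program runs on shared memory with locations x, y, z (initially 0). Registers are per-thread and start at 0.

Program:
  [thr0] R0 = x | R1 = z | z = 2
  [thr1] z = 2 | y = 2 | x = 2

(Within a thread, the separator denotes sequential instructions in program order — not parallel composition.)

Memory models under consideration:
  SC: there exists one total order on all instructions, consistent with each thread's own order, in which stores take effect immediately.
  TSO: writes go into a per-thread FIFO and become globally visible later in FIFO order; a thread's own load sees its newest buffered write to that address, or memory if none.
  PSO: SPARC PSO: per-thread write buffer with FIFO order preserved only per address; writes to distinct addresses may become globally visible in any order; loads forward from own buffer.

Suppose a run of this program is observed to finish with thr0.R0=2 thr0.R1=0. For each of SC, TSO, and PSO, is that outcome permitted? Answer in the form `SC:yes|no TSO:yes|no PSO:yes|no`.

outcome vector order: (thr0.R0,thr0.R1)
[SC] allowed = {00 02 22}
[TSO] allowed = {00 02 22}
[PSO] allowed = {00 02 20 22}
target 20 ∈ {PSO}

SC:no TSO:no PSO:yes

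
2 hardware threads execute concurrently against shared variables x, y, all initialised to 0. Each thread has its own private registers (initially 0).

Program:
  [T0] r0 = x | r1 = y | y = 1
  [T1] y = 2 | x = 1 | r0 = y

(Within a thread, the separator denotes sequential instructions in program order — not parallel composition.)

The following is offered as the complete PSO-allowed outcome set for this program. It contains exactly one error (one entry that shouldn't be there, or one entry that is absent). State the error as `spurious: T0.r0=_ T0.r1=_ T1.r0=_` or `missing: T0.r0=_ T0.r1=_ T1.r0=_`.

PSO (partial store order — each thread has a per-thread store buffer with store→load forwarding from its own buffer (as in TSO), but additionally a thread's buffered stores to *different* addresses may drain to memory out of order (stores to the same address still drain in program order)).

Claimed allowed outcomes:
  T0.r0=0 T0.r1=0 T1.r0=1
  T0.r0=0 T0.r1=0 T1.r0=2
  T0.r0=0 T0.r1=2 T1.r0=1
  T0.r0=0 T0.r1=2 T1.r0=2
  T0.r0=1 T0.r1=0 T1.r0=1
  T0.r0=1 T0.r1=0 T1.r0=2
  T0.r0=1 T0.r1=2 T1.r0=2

missing: T0.r0=1 T0.r1=2 T1.r0=1

outcome vector order: (T0.r0,T0.r1,T1.r0)
PSO: 8 outcomes — {001, 002, 021, 022, 101, 102, 121, 122}
PSO∖claimed = {121}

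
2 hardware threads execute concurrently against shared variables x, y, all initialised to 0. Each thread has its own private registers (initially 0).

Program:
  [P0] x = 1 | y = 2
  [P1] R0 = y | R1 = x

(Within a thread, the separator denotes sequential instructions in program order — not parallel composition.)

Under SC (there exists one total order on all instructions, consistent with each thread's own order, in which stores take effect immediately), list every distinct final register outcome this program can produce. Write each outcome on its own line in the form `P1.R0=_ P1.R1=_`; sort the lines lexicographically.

outcome vector order: (P1.R0,P1.R1)
|SC outcomes| = 3

P1.R0=0 P1.R1=0
P1.R0=0 P1.R1=1
P1.R0=2 P1.R1=1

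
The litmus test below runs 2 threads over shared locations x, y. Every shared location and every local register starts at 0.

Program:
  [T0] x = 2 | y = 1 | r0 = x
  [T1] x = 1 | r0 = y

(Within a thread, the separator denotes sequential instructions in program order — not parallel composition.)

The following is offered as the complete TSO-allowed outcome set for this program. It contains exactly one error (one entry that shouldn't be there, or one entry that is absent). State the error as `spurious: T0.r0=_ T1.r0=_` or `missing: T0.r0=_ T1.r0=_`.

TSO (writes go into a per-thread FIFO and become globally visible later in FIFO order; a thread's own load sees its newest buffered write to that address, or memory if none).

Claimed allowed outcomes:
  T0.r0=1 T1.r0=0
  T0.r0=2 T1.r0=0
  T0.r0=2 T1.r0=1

outcome vector order: (T0.r0,T1.r0)
TSO: 4 outcomes — {10, 11, 20, 21}
TSO∖claimed = {11}

missing: T0.r0=1 T1.r0=1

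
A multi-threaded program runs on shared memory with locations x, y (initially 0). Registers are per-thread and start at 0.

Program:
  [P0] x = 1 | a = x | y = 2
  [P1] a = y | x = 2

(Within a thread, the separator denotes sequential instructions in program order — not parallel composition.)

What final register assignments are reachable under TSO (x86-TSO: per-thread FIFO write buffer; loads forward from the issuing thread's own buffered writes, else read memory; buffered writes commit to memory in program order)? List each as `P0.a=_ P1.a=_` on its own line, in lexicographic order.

outcome vector order: (P0.a,P1.a)
|TSO outcomes| = 3

P0.a=1 P1.a=0
P0.a=1 P1.a=2
P0.a=2 P1.a=0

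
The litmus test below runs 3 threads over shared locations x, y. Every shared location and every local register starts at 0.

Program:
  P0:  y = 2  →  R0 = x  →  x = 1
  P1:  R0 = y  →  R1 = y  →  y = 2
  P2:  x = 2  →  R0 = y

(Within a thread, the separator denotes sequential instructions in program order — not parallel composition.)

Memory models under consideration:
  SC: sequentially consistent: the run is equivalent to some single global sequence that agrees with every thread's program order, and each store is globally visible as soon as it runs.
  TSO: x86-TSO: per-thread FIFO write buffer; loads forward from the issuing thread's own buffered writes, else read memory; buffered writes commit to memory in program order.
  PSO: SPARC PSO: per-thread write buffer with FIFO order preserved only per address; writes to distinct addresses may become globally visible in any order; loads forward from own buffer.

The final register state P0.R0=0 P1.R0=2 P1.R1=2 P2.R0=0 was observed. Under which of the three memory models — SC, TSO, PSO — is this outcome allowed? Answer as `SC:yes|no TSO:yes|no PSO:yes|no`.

SC:no TSO:yes PSO:yes

outcome vector order: (P0.R0,P1.R0,P1.R1,P2.R0)
[SC] allowed = {0002; 0022; 0222; 2000; 2002; 2020; 2022; 2220; 2222}
[TSO] allowed = {0000; 0002; 0020; 0022; 0220; 0222; 2000; 2002; 2020; 2022; 2220; 2222}
[PSO] allowed = {0000; 0002; 0020; 0022; 0220; 0222; 2000; 2002; 2020; 2022; 2220; 2222}
target 0220 ∈ {TSO,PSO}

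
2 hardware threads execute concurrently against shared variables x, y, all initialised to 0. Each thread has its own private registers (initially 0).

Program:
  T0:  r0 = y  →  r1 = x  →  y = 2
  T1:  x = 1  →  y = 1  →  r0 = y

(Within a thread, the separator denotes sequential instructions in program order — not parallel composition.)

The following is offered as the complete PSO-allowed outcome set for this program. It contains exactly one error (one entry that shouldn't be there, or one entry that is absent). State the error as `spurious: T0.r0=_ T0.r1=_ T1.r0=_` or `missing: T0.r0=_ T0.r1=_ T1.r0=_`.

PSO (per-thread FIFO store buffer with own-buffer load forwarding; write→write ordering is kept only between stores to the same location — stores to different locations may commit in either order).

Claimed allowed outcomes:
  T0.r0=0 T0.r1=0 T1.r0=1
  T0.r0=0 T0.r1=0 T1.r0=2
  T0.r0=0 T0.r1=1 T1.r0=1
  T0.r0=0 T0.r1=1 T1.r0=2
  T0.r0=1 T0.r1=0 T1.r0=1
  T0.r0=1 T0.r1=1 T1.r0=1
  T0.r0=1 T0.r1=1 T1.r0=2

missing: T0.r0=1 T0.r1=0 T1.r0=2

outcome vector order: (T0.r0,T0.r1,T1.r0)
PSO (8): <0 0 1> <0 0 2> <0 1 1> <0 1 2> <1 0 1> <1 0 2> <1 1 1> <1 1 2>
PSO∖claimed = {<1 0 2>}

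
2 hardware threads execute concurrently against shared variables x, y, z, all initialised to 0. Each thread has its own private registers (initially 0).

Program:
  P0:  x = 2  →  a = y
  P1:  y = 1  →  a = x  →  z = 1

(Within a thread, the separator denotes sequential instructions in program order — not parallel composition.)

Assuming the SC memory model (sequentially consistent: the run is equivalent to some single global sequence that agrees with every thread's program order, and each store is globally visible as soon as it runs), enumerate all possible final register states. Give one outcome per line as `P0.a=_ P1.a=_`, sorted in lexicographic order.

P0.a=0 P1.a=2
P0.a=1 P1.a=0
P0.a=1 P1.a=2

outcome vector order: (P0.a,P1.a)
|SC outcomes| = 3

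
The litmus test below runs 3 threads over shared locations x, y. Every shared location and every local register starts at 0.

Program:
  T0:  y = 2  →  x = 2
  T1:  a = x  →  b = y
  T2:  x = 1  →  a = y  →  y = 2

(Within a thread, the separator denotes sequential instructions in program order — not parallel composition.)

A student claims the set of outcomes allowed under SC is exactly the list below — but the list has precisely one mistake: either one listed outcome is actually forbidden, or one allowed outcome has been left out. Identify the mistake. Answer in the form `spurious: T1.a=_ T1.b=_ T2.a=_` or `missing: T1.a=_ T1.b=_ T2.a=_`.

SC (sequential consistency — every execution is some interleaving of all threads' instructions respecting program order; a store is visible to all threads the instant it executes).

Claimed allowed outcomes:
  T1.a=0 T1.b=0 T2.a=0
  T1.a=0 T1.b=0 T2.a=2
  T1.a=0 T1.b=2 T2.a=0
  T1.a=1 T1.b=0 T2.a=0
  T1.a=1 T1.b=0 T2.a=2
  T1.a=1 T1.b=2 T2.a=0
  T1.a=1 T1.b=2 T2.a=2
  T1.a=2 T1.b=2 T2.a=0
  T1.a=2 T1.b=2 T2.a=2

missing: T1.a=0 T1.b=2 T2.a=2

outcome vector order: (T1.a,T1.b,T2.a)
[SC] allowed = {0/0/0; 0/0/2; 0/2/0; 0/2/2; 1/0/0; 1/0/2; 1/2/0; 1/2/2; 2/2/0; 2/2/2}
SC∖claimed = {0/2/2}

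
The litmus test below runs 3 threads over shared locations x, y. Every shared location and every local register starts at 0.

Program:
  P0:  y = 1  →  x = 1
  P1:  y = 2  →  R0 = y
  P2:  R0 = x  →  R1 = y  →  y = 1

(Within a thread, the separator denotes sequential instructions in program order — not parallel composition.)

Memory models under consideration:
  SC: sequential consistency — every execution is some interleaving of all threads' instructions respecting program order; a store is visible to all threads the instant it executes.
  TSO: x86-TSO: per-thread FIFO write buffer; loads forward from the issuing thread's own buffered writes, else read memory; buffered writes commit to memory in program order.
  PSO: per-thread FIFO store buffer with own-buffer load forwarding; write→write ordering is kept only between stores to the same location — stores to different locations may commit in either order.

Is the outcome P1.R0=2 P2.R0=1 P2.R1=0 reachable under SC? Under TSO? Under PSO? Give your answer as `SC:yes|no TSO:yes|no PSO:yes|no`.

outcome vector order: (P1.R0,P2.R0,P2.R1)
[SC] allowed = {100, 101, 102, 111, 112, 200, 201, 202, 211, 212}
[TSO] allowed = {100, 101, 102, 111, 112, 200, 201, 202, 211, 212}
[PSO] allowed = {100, 101, 102, 110, 111, 112, 200, 201, 202, 210, 211, 212}
target 210 ∈ {PSO}

SC:no TSO:no PSO:yes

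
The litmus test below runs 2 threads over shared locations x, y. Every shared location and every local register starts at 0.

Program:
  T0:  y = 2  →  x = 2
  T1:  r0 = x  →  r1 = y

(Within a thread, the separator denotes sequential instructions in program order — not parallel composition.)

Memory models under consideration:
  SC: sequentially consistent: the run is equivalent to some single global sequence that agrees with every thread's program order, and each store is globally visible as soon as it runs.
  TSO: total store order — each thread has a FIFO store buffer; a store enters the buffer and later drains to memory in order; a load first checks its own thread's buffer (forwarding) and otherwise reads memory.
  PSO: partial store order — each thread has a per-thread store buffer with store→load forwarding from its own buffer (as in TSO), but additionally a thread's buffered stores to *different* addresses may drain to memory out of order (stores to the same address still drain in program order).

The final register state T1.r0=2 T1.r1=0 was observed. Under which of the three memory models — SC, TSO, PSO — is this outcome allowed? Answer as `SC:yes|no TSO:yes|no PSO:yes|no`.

outcome vector order: (T1.r0,T1.r1)
SC: 3 outcomes — {0/0, 0/2, 2/2}
TSO: 3 outcomes — {0/0, 0/2, 2/2}
PSO: 4 outcomes — {0/0, 0/2, 2/0, 2/2}
target 2/0 ∈ {PSO}

SC:no TSO:no PSO:yes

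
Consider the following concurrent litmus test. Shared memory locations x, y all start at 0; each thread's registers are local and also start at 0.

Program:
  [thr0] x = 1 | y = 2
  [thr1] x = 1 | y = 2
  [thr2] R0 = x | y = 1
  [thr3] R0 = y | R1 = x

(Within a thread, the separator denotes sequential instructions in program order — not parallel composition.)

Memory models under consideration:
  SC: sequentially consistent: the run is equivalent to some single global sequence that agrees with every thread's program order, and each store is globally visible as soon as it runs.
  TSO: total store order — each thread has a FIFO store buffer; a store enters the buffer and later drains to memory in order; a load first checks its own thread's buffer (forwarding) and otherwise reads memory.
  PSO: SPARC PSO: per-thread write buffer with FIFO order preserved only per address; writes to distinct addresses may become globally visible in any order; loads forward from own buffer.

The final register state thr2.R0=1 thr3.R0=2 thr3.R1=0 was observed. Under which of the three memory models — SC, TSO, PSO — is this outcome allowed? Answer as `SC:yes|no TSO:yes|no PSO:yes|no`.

outcome vector order: (thr2.R0,thr3.R0,thr3.R1)
[SC] allowed = {(0,0,0) (0,0,1) (0,1,0) (0,1,1) (0,2,1) (1,0,0) (1,0,1) (1,1,1) (1,2,1)}
[TSO] allowed = {(0,0,0) (0,0,1) (0,1,0) (0,1,1) (0,2,1) (1,0,0) (1,0,1) (1,1,1) (1,2,1)}
[PSO] allowed = {(0,0,0) (0,0,1) (0,1,0) (0,1,1) (0,2,0) (0,2,1) (1,0,0) (1,0,1) (1,1,1) (1,2,0) (1,2,1)}
target (1,2,0) ∈ {PSO}

SC:no TSO:no PSO:yes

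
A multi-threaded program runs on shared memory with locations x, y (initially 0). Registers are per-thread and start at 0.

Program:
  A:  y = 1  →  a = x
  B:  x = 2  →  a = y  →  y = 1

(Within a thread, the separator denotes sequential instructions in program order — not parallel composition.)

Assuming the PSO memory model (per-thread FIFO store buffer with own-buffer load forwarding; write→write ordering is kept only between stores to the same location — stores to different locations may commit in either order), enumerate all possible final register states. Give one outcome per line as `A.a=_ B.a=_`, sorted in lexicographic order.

outcome vector order: (A.a,B.a)
|PSO outcomes| = 4

A.a=0 B.a=0
A.a=0 B.a=1
A.a=2 B.a=0
A.a=2 B.a=1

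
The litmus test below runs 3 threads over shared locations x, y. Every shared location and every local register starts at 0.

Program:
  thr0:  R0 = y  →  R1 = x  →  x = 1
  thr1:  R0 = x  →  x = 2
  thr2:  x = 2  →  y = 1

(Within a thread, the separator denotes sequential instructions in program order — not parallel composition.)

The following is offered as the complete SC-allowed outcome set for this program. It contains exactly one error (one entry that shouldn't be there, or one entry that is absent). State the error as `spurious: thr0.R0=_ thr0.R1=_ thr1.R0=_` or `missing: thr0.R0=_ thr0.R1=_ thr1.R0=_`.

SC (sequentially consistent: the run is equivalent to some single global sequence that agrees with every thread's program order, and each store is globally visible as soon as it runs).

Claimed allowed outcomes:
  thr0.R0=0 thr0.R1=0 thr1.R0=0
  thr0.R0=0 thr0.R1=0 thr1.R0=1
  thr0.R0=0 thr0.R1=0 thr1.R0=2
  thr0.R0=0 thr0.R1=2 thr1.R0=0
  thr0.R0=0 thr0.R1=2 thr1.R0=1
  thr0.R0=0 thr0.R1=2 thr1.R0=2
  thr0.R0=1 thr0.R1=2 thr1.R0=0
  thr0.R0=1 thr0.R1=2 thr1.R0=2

outcome vector order: (thr0.R0,thr0.R1,thr1.R0)
SC: 9 outcomes — {0/0/0; 0/0/1; 0/0/2; 0/2/0; 0/2/1; 0/2/2; 1/2/0; 1/2/1; 1/2/2}
SC∖claimed = {1/2/1}

missing: thr0.R0=1 thr0.R1=2 thr1.R0=1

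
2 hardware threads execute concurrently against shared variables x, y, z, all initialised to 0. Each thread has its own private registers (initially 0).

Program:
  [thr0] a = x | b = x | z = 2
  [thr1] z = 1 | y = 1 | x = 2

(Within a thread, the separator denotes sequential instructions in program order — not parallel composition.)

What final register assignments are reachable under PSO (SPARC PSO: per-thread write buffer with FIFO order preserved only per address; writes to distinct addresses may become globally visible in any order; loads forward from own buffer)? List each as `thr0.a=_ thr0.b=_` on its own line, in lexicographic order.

outcome vector order: (thr0.a,thr0.b)
|PSO outcomes| = 3

thr0.a=0 thr0.b=0
thr0.a=0 thr0.b=2
thr0.a=2 thr0.b=2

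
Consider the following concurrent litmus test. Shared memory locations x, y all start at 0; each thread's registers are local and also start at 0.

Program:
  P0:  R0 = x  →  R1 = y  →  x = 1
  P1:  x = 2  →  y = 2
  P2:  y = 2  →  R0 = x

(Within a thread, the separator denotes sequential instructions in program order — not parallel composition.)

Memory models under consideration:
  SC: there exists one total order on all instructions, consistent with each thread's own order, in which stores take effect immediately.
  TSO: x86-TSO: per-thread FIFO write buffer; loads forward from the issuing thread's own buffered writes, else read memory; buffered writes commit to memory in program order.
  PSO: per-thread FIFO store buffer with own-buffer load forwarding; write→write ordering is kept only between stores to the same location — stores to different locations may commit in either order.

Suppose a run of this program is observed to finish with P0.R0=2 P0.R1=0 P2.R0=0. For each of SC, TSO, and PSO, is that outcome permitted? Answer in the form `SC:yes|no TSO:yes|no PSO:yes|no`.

outcome vector order: (P0.R0,P0.R1,P2.R0)
under SC → 000, 001, 002, 020, 021, 022, 201, 202, 220, 221, 222
under TSO → 000, 001, 002, 020, 021, 022, 200, 201, 202, 220, 221, 222
under PSO → 000, 001, 002, 020, 021, 022, 200, 201, 202, 220, 221, 222
target 200 ∈ {TSO,PSO}

SC:no TSO:yes PSO:yes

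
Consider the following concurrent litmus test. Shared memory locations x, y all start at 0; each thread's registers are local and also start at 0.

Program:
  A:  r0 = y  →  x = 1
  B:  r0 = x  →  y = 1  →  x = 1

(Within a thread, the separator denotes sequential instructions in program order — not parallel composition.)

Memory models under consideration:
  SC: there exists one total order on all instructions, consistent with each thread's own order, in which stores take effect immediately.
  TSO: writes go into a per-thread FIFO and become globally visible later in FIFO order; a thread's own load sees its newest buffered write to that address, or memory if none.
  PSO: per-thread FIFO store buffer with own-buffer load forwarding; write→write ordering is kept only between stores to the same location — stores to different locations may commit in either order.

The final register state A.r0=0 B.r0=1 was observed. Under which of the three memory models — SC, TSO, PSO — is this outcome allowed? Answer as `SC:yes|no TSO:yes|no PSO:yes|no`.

outcome vector order: (A.r0,B.r0)
[SC] allowed = {00; 01; 10}
[TSO] allowed = {00; 01; 10}
[PSO] allowed = {00; 01; 10}
target 01 ∈ {SC,TSO,PSO}

SC:yes TSO:yes PSO:yes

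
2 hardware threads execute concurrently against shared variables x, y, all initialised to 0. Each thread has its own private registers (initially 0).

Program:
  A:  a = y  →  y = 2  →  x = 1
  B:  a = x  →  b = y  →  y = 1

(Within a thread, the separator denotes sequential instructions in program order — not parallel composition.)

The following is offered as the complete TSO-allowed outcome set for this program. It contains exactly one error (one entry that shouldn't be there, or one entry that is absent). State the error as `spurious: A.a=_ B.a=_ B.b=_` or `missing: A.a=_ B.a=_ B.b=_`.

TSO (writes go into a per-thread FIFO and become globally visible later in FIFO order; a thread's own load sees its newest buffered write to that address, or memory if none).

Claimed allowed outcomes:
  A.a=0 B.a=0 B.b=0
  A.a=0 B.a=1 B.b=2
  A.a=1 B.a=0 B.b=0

outcome vector order: (A.a,B.a,B.b)
under TSO → (0,0,0) (0,0,2) (0,1,2) (1,0,0)
TSO∖claimed = {(0,0,2)}

missing: A.a=0 B.a=0 B.b=2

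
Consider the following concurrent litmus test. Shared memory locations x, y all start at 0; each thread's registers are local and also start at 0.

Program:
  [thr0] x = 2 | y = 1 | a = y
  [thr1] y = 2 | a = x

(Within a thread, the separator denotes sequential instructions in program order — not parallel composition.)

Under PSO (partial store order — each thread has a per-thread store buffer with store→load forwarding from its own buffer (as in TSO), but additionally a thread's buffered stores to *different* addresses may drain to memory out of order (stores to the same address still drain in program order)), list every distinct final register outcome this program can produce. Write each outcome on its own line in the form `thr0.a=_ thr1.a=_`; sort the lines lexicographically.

thr0.a=1 thr1.a=0
thr0.a=1 thr1.a=2
thr0.a=2 thr1.a=0
thr0.a=2 thr1.a=2

outcome vector order: (thr0.a,thr1.a)
|PSO outcomes| = 4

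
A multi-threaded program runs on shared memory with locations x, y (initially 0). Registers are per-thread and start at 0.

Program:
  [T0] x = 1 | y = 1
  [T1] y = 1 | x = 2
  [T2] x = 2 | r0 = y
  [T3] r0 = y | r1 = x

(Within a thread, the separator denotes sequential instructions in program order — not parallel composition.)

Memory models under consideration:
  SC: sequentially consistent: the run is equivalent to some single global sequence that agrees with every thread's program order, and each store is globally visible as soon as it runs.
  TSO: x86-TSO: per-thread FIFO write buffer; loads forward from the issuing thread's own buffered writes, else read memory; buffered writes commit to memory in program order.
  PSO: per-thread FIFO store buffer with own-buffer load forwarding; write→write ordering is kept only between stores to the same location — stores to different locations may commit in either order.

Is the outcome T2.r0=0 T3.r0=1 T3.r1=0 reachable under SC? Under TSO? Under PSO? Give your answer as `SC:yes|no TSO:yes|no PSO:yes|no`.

outcome vector order: (T2.r0,T3.r0,T3.r1)
under SC → (0,0,0) (0,0,1) (0,0,2) (0,1,1) (0,1,2) (1,0,0) (1,0,1) (1,0,2) (1,1,0) (1,1,1) (1,1,2)
under TSO → (0,0,0) (0,0,1) (0,0,2) (0,1,0) (0,1,1) (0,1,2) (1,0,0) (1,0,1) (1,0,2) (1,1,0) (1,1,1) (1,1,2)
under PSO → (0,0,0) (0,0,1) (0,0,2) (0,1,0) (0,1,1) (0,1,2) (1,0,0) (1,0,1) (1,0,2) (1,1,0) (1,1,1) (1,1,2)
target (0,1,0) ∈ {TSO,PSO}

SC:no TSO:yes PSO:yes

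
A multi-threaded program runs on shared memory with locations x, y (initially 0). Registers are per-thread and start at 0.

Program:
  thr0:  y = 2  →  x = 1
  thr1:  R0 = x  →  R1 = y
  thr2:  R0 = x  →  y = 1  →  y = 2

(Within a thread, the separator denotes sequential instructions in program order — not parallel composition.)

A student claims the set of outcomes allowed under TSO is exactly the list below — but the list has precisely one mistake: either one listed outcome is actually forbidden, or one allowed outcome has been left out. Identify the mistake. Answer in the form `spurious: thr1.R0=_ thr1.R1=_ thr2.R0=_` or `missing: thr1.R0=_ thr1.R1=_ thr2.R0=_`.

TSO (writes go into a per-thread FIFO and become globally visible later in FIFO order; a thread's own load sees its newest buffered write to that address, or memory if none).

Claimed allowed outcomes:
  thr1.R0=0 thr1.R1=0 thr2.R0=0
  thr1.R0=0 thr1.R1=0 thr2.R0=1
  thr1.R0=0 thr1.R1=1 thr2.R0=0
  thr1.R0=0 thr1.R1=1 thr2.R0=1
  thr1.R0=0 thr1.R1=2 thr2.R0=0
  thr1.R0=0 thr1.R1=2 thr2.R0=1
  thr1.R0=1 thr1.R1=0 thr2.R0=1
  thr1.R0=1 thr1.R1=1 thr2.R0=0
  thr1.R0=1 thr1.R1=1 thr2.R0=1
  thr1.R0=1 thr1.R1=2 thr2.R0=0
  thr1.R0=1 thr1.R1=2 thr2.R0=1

spurious: thr1.R0=1 thr1.R1=0 thr2.R0=1

outcome vector order: (thr1.R0,thr1.R1,thr2.R0)
TSO: 10 outcomes — {000; 001; 010; 011; 020; 021; 110; 111; 120; 121}
claimed∖TSO = {101}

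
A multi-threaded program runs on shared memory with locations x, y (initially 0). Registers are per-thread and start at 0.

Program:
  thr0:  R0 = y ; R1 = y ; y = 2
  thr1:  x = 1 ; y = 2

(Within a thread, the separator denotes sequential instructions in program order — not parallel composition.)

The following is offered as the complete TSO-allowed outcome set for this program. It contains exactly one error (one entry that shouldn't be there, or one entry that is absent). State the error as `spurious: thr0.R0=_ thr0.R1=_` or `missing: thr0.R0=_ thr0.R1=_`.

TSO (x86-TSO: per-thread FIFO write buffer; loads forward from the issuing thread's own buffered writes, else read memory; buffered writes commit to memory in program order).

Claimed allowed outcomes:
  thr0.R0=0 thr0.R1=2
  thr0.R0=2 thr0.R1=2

outcome vector order: (thr0.R0,thr0.R1)
[TSO] allowed = {<0 0>; <0 2>; <2 2>}
TSO∖claimed = {<0 0>}

missing: thr0.R0=0 thr0.R1=0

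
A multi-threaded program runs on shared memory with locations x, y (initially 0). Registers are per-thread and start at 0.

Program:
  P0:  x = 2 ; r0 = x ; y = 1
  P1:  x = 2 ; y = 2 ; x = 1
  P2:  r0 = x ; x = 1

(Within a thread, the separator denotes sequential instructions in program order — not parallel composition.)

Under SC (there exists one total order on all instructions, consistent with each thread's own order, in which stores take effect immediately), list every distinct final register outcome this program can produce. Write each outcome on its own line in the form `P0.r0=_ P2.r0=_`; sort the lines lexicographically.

P0.r0=1 P2.r0=0
P0.r0=1 P2.r0=1
P0.r0=1 P2.r0=2
P0.r0=2 P2.r0=0
P0.r0=2 P2.r0=1
P0.r0=2 P2.r0=2

outcome vector order: (P0.r0,P2.r0)
|SC outcomes| = 6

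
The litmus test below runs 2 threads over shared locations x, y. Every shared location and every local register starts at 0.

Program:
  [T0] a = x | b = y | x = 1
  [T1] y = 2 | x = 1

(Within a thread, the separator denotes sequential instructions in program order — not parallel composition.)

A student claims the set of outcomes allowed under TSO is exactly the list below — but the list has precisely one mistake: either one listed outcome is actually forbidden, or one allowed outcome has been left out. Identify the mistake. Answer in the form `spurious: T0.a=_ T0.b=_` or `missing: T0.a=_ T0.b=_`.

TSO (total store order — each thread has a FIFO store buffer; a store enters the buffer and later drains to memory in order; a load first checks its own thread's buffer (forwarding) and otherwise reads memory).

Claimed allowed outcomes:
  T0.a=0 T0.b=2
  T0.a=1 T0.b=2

outcome vector order: (T0.a,T0.b)
[TSO] allowed = {00 02 12}
TSO∖claimed = {00}

missing: T0.a=0 T0.b=0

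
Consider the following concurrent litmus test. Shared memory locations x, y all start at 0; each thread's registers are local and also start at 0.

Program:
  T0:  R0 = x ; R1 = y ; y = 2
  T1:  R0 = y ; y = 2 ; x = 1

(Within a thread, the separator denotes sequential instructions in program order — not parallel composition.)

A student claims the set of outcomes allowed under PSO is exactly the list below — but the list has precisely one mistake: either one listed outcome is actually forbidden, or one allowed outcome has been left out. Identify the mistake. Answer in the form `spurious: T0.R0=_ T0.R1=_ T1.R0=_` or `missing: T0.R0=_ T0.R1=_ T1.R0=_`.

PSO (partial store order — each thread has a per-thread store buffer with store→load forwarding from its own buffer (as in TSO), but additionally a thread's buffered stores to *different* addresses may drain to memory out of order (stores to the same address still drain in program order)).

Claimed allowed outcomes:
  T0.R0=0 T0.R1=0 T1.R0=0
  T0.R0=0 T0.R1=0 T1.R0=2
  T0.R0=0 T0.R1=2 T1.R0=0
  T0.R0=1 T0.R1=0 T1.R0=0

outcome vector order: (T0.R0,T0.R1,T1.R0)
under PSO → <0 0 0> <0 0 2> <0 2 0> <1 0 0> <1 2 0>
PSO∖claimed = {<1 2 0>}

missing: T0.R0=1 T0.R1=2 T1.R0=0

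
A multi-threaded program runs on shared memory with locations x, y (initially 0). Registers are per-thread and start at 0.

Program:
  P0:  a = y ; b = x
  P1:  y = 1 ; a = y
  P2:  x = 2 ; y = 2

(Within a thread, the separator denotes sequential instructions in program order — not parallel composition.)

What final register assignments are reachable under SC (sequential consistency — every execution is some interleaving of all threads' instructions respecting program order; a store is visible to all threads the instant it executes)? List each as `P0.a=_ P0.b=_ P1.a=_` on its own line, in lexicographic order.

P0.a=0 P0.b=0 P1.a=1
P0.a=0 P0.b=0 P1.a=2
P0.a=0 P0.b=2 P1.a=1
P0.a=0 P0.b=2 P1.a=2
P0.a=1 P0.b=0 P1.a=1
P0.a=1 P0.b=0 P1.a=2
P0.a=1 P0.b=2 P1.a=1
P0.a=1 P0.b=2 P1.a=2
P0.a=2 P0.b=2 P1.a=1
P0.a=2 P0.b=2 P1.a=2

outcome vector order: (P0.a,P0.b,P1.a)
|SC outcomes| = 10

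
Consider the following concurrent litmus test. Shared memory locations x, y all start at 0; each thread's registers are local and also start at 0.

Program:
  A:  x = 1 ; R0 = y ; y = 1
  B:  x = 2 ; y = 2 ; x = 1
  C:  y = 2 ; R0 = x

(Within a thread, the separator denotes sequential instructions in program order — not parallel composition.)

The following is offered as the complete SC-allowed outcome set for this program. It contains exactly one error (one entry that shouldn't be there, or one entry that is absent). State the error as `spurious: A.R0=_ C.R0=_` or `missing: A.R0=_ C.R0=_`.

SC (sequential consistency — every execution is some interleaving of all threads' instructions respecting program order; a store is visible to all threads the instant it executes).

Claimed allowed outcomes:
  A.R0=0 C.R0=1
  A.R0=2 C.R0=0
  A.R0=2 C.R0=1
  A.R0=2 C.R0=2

missing: A.R0=0 C.R0=2

outcome vector order: (A.R0,C.R0)
SC (5): 0/1; 0/2; 2/0; 2/1; 2/2
SC∖claimed = {0/2}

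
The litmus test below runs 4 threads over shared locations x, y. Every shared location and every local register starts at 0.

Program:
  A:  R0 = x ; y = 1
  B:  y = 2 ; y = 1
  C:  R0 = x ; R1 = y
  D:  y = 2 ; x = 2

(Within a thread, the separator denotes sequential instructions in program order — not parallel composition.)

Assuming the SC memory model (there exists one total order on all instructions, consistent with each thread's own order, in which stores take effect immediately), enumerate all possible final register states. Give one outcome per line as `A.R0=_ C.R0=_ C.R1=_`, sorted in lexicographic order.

A.R0=0 C.R0=0 C.R1=0
A.R0=0 C.R0=0 C.R1=1
A.R0=0 C.R0=0 C.R1=2
A.R0=0 C.R0=2 C.R1=1
A.R0=0 C.R0=2 C.R1=2
A.R0=2 C.R0=0 C.R1=0
A.R0=2 C.R0=0 C.R1=1
A.R0=2 C.R0=0 C.R1=2
A.R0=2 C.R0=2 C.R1=1
A.R0=2 C.R0=2 C.R1=2

outcome vector order: (A.R0,C.R0,C.R1)
|SC outcomes| = 10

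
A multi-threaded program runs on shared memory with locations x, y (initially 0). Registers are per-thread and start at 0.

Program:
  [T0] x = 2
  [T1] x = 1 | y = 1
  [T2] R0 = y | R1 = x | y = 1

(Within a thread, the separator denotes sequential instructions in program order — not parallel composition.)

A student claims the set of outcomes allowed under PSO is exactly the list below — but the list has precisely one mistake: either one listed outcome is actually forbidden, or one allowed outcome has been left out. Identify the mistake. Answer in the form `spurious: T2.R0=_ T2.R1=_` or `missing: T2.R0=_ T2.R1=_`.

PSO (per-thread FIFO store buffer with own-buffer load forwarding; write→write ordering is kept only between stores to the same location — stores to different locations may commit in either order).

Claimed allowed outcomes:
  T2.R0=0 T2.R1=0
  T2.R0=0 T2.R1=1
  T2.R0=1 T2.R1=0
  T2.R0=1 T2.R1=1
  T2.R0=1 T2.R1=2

outcome vector order: (T2.R0,T2.R1)
PSO: 6 outcomes — {0/0; 0/1; 0/2; 1/0; 1/1; 1/2}
PSO∖claimed = {0/2}

missing: T2.R0=0 T2.R1=2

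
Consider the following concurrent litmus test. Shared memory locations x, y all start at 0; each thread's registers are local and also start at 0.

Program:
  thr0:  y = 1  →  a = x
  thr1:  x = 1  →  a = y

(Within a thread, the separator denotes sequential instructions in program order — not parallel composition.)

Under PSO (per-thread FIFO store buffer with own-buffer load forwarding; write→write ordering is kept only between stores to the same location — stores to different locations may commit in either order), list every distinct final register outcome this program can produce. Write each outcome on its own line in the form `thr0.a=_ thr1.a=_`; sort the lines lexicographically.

thr0.a=0 thr1.a=0
thr0.a=0 thr1.a=1
thr0.a=1 thr1.a=0
thr0.a=1 thr1.a=1

outcome vector order: (thr0.a,thr1.a)
|PSO outcomes| = 4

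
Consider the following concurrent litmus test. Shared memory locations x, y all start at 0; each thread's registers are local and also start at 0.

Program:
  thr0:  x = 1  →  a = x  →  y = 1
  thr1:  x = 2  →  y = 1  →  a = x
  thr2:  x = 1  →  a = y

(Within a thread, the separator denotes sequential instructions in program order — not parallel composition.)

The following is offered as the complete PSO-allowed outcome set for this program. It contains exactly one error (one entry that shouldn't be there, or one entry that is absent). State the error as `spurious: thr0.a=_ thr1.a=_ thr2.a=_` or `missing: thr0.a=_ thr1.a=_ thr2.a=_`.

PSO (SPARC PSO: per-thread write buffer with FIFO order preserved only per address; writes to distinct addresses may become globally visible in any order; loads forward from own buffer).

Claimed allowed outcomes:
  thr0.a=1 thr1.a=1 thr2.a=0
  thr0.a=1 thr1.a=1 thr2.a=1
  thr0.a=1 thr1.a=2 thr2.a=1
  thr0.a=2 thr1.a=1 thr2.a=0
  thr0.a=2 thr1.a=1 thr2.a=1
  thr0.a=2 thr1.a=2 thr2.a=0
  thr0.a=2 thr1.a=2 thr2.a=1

missing: thr0.a=1 thr1.a=2 thr2.a=0

outcome vector order: (thr0.a,thr1.a,thr2.a)
PSO (8): <1 1 0>; <1 1 1>; <1 2 0>; <1 2 1>; <2 1 0>; <2 1 1>; <2 2 0>; <2 2 1>
PSO∖claimed = {<1 2 0>}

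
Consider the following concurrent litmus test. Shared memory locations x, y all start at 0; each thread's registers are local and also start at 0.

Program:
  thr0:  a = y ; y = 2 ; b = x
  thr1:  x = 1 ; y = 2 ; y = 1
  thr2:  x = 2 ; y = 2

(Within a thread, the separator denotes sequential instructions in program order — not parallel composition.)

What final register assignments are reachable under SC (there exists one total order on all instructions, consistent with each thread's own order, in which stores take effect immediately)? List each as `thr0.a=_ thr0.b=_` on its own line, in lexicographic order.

outcome vector order: (thr0.a,thr0.b)
|SC outcomes| = 7

thr0.a=0 thr0.b=0
thr0.a=0 thr0.b=1
thr0.a=0 thr0.b=2
thr0.a=1 thr0.b=1
thr0.a=1 thr0.b=2
thr0.a=2 thr0.b=1
thr0.a=2 thr0.b=2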